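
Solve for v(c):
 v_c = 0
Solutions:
 v(c) = C1


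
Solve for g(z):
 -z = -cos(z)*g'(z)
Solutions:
 g(z) = C1 + Integral(z/cos(z), z)


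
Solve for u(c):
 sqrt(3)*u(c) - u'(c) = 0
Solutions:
 u(c) = C1*exp(sqrt(3)*c)


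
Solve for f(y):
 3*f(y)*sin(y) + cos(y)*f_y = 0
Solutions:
 f(y) = C1*cos(y)^3


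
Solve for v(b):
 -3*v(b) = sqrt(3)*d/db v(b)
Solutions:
 v(b) = C1*exp(-sqrt(3)*b)


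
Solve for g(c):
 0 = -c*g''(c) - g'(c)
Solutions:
 g(c) = C1 + C2*log(c)


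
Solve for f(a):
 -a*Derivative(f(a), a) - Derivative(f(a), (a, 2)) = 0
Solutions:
 f(a) = C1 + C2*erf(sqrt(2)*a/2)


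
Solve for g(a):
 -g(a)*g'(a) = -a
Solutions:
 g(a) = -sqrt(C1 + a^2)
 g(a) = sqrt(C1 + a^2)


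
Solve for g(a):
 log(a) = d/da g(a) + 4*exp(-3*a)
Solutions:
 g(a) = C1 + a*log(a) - a + 4*exp(-3*a)/3


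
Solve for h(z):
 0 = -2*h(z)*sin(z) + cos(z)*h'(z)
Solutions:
 h(z) = C1/cos(z)^2


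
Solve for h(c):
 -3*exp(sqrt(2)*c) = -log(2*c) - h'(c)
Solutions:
 h(c) = C1 - c*log(c) + c*(1 - log(2)) + 3*sqrt(2)*exp(sqrt(2)*c)/2


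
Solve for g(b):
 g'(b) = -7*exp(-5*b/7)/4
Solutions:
 g(b) = C1 + 49*exp(-5*b/7)/20


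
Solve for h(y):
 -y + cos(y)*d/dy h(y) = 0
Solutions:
 h(y) = C1 + Integral(y/cos(y), y)


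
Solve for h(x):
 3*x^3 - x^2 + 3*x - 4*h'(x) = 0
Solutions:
 h(x) = C1 + 3*x^4/16 - x^3/12 + 3*x^2/8


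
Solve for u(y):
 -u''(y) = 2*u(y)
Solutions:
 u(y) = C1*sin(sqrt(2)*y) + C2*cos(sqrt(2)*y)


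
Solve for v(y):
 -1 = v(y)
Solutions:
 v(y) = -1


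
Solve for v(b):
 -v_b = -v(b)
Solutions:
 v(b) = C1*exp(b)


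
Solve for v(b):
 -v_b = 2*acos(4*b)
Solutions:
 v(b) = C1 - 2*b*acos(4*b) + sqrt(1 - 16*b^2)/2


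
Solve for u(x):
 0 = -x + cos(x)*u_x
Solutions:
 u(x) = C1 + Integral(x/cos(x), x)


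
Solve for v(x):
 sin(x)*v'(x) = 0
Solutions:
 v(x) = C1


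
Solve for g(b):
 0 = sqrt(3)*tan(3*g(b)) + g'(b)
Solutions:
 g(b) = -asin(C1*exp(-3*sqrt(3)*b))/3 + pi/3
 g(b) = asin(C1*exp(-3*sqrt(3)*b))/3


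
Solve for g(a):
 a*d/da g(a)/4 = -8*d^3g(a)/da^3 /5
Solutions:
 g(a) = C1 + Integral(C2*airyai(-10^(1/3)*a/4) + C3*airybi(-10^(1/3)*a/4), a)


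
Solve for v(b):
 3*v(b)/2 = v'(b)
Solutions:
 v(b) = C1*exp(3*b/2)


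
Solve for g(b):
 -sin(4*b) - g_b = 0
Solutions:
 g(b) = C1 + cos(4*b)/4


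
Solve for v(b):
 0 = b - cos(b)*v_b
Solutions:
 v(b) = C1 + Integral(b/cos(b), b)


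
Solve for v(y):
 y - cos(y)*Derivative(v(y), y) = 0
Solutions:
 v(y) = C1 + Integral(y/cos(y), y)


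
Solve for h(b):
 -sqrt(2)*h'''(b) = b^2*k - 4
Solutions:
 h(b) = C1 + C2*b + C3*b^2 - sqrt(2)*b^5*k/120 + sqrt(2)*b^3/3


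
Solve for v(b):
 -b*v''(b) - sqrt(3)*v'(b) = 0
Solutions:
 v(b) = C1 + C2*b^(1 - sqrt(3))


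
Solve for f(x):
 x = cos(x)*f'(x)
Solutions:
 f(x) = C1 + Integral(x/cos(x), x)


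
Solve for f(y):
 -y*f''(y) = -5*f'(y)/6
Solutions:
 f(y) = C1 + C2*y^(11/6)


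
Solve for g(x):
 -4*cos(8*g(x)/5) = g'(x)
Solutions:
 4*x - 5*log(sin(8*g(x)/5) - 1)/16 + 5*log(sin(8*g(x)/5) + 1)/16 = C1


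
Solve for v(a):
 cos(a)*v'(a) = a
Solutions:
 v(a) = C1 + Integral(a/cos(a), a)


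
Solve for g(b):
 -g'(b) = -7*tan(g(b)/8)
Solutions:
 g(b) = -8*asin(C1*exp(7*b/8)) + 8*pi
 g(b) = 8*asin(C1*exp(7*b/8))


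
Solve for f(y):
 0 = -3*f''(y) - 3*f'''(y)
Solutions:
 f(y) = C1 + C2*y + C3*exp(-y)


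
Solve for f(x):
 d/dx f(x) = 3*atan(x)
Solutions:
 f(x) = C1 + 3*x*atan(x) - 3*log(x^2 + 1)/2


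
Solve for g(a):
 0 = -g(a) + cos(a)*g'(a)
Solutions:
 g(a) = C1*sqrt(sin(a) + 1)/sqrt(sin(a) - 1)


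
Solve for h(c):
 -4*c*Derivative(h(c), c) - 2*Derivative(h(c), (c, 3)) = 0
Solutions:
 h(c) = C1 + Integral(C2*airyai(-2^(1/3)*c) + C3*airybi(-2^(1/3)*c), c)


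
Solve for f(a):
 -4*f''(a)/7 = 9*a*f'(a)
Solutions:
 f(a) = C1 + C2*erf(3*sqrt(14)*a/4)


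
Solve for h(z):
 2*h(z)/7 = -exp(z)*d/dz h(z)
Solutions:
 h(z) = C1*exp(2*exp(-z)/7)


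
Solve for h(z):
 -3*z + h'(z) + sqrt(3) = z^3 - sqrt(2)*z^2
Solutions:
 h(z) = C1 + z^4/4 - sqrt(2)*z^3/3 + 3*z^2/2 - sqrt(3)*z


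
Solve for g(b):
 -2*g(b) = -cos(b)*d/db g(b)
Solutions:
 g(b) = C1*(sin(b) + 1)/(sin(b) - 1)


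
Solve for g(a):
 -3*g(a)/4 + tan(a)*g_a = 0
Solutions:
 g(a) = C1*sin(a)^(3/4)


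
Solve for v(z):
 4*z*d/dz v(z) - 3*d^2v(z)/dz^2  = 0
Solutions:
 v(z) = C1 + C2*erfi(sqrt(6)*z/3)


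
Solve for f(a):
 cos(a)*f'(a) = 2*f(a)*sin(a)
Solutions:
 f(a) = C1/cos(a)^2


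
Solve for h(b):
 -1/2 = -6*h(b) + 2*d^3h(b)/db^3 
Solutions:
 h(b) = C3*exp(3^(1/3)*b) + (C1*sin(3^(5/6)*b/2) + C2*cos(3^(5/6)*b/2))*exp(-3^(1/3)*b/2) + 1/12


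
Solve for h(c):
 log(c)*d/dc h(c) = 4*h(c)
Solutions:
 h(c) = C1*exp(4*li(c))


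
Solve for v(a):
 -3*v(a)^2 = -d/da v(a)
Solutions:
 v(a) = -1/(C1 + 3*a)


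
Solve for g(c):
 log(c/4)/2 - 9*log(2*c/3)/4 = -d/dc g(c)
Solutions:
 g(c) = C1 + 7*c*log(c)/4 - 9*c*log(3)/4 - 7*c/4 + 13*c*log(2)/4


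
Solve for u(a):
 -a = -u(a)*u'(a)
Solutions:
 u(a) = -sqrt(C1 + a^2)
 u(a) = sqrt(C1 + a^2)


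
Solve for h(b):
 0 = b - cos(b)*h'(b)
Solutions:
 h(b) = C1 + Integral(b/cos(b), b)


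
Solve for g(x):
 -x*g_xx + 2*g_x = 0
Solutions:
 g(x) = C1 + C2*x^3


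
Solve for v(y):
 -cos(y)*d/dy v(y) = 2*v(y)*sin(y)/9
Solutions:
 v(y) = C1*cos(y)^(2/9)


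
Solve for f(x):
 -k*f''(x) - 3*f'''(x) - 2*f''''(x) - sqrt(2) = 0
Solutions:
 f(x) = C1 + C2*x + C3*exp(x*(sqrt(9 - 8*k) - 3)/4) + C4*exp(-x*(sqrt(9 - 8*k) + 3)/4) - sqrt(2)*x^2/(2*k)


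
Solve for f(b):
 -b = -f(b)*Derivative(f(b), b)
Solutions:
 f(b) = -sqrt(C1 + b^2)
 f(b) = sqrt(C1 + b^2)


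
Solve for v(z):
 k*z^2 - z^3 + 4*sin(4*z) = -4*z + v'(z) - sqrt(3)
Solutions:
 v(z) = C1 + k*z^3/3 - z^4/4 + 2*z^2 + sqrt(3)*z - cos(4*z)


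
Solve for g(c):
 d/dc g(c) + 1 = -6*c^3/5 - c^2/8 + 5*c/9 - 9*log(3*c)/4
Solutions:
 g(c) = C1 - 3*c^4/10 - c^3/24 + 5*c^2/18 - 9*c*log(c)/4 - 9*c*log(3)/4 + 5*c/4


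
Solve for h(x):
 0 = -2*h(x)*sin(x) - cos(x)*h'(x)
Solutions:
 h(x) = C1*cos(x)^2


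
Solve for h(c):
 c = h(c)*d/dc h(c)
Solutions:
 h(c) = -sqrt(C1 + c^2)
 h(c) = sqrt(C1 + c^2)


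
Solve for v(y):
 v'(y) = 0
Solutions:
 v(y) = C1


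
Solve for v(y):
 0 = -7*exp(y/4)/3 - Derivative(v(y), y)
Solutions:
 v(y) = C1 - 28*exp(y/4)/3


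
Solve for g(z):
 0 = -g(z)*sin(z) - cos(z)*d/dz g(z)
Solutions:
 g(z) = C1*cos(z)


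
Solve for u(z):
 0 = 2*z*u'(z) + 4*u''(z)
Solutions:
 u(z) = C1 + C2*erf(z/2)


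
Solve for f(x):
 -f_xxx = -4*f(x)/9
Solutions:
 f(x) = C3*exp(2^(2/3)*3^(1/3)*x/3) + (C1*sin(2^(2/3)*3^(5/6)*x/6) + C2*cos(2^(2/3)*3^(5/6)*x/6))*exp(-2^(2/3)*3^(1/3)*x/6)


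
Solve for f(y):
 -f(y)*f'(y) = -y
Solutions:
 f(y) = -sqrt(C1 + y^2)
 f(y) = sqrt(C1 + y^2)


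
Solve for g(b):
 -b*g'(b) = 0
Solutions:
 g(b) = C1


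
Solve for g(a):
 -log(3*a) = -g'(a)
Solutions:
 g(a) = C1 + a*log(a) - a + a*log(3)


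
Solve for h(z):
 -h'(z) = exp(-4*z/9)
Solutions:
 h(z) = C1 + 9*exp(-4*z/9)/4


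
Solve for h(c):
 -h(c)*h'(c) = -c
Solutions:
 h(c) = -sqrt(C1 + c^2)
 h(c) = sqrt(C1 + c^2)


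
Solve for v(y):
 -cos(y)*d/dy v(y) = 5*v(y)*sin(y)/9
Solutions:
 v(y) = C1*cos(y)^(5/9)


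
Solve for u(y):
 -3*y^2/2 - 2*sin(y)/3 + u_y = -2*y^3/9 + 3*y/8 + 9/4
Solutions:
 u(y) = C1 - y^4/18 + y^3/2 + 3*y^2/16 + 9*y/4 - 2*cos(y)/3


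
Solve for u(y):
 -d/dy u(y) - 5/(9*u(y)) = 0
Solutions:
 u(y) = -sqrt(C1 - 10*y)/3
 u(y) = sqrt(C1 - 10*y)/3


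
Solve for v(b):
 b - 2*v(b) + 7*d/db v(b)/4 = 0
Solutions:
 v(b) = C1*exp(8*b/7) + b/2 + 7/16


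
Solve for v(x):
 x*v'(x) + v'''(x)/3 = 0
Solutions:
 v(x) = C1 + Integral(C2*airyai(-3^(1/3)*x) + C3*airybi(-3^(1/3)*x), x)


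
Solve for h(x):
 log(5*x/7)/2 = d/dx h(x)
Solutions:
 h(x) = C1 + x*log(x)/2 - x*log(7)/2 - x/2 + x*log(5)/2


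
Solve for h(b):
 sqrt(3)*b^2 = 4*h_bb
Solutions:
 h(b) = C1 + C2*b + sqrt(3)*b^4/48


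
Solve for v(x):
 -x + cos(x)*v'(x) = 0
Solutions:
 v(x) = C1 + Integral(x/cos(x), x)


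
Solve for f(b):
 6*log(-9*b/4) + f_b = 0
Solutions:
 f(b) = C1 - 6*b*log(-b) + 6*b*(-2*log(3) + 1 + 2*log(2))


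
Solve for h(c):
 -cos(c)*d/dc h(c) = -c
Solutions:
 h(c) = C1 + Integral(c/cos(c), c)


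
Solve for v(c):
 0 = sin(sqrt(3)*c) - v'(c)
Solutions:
 v(c) = C1 - sqrt(3)*cos(sqrt(3)*c)/3


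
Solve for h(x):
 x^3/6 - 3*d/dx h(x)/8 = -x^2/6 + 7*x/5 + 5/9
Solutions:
 h(x) = C1 + x^4/9 + 4*x^3/27 - 28*x^2/15 - 40*x/27


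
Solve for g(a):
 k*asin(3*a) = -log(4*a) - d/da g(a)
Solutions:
 g(a) = C1 - a*log(a) - 2*a*log(2) + a - k*(a*asin(3*a) + sqrt(1 - 9*a^2)/3)


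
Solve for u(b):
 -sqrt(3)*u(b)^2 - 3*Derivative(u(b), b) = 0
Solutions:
 u(b) = 3/(C1 + sqrt(3)*b)


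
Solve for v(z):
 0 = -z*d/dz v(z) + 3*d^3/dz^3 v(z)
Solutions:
 v(z) = C1 + Integral(C2*airyai(3^(2/3)*z/3) + C3*airybi(3^(2/3)*z/3), z)


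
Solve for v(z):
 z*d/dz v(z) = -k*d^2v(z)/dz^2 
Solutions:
 v(z) = C1 + C2*sqrt(k)*erf(sqrt(2)*z*sqrt(1/k)/2)


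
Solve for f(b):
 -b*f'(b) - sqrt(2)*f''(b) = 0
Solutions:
 f(b) = C1 + C2*erf(2^(1/4)*b/2)


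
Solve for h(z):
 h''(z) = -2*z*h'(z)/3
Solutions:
 h(z) = C1 + C2*erf(sqrt(3)*z/3)


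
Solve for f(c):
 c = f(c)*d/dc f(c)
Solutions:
 f(c) = -sqrt(C1 + c^2)
 f(c) = sqrt(C1 + c^2)


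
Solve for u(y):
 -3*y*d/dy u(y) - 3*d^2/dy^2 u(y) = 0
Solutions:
 u(y) = C1 + C2*erf(sqrt(2)*y/2)


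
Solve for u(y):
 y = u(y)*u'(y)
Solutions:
 u(y) = -sqrt(C1 + y^2)
 u(y) = sqrt(C1 + y^2)


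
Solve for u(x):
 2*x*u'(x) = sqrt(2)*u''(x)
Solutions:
 u(x) = C1 + C2*erfi(2^(3/4)*x/2)


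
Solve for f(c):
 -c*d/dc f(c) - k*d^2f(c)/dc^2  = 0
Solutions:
 f(c) = C1 + C2*sqrt(k)*erf(sqrt(2)*c*sqrt(1/k)/2)


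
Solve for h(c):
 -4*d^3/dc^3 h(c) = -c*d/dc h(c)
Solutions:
 h(c) = C1 + Integral(C2*airyai(2^(1/3)*c/2) + C3*airybi(2^(1/3)*c/2), c)


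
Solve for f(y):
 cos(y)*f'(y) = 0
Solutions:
 f(y) = C1


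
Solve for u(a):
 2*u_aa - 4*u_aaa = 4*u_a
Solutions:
 u(a) = C1 + (C2*sin(sqrt(15)*a/4) + C3*cos(sqrt(15)*a/4))*exp(a/4)


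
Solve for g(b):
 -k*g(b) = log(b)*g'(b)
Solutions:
 g(b) = C1*exp(-k*li(b))


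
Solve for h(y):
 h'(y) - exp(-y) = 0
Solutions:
 h(y) = C1 - exp(-y)


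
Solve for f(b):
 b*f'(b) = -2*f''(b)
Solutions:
 f(b) = C1 + C2*erf(b/2)


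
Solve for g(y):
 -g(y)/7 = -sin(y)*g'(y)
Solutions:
 g(y) = C1*(cos(y) - 1)^(1/14)/(cos(y) + 1)^(1/14)


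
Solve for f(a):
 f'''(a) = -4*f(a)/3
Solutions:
 f(a) = C3*exp(-6^(2/3)*a/3) + (C1*sin(2^(2/3)*3^(1/6)*a/2) + C2*cos(2^(2/3)*3^(1/6)*a/2))*exp(6^(2/3)*a/6)


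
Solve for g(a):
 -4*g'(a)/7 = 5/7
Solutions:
 g(a) = C1 - 5*a/4


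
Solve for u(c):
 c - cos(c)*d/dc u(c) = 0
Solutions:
 u(c) = C1 + Integral(c/cos(c), c)


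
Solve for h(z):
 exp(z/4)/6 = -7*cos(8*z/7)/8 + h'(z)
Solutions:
 h(z) = C1 + 2*exp(z/4)/3 + 49*sin(8*z/7)/64


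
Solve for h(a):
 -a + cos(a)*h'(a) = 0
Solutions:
 h(a) = C1 + Integral(a/cos(a), a)


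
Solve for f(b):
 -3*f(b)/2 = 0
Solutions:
 f(b) = 0


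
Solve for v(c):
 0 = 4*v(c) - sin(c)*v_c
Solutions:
 v(c) = C1*(cos(c)^2 - 2*cos(c) + 1)/(cos(c)^2 + 2*cos(c) + 1)


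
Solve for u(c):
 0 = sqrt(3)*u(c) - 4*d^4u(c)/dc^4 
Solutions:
 u(c) = C1*exp(-sqrt(2)*3^(1/8)*c/2) + C2*exp(sqrt(2)*3^(1/8)*c/2) + C3*sin(sqrt(2)*3^(1/8)*c/2) + C4*cos(sqrt(2)*3^(1/8)*c/2)


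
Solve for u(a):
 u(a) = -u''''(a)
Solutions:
 u(a) = (C1*sin(sqrt(2)*a/2) + C2*cos(sqrt(2)*a/2))*exp(-sqrt(2)*a/2) + (C3*sin(sqrt(2)*a/2) + C4*cos(sqrt(2)*a/2))*exp(sqrt(2)*a/2)


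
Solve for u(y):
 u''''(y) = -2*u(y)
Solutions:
 u(y) = (C1*sin(2^(3/4)*y/2) + C2*cos(2^(3/4)*y/2))*exp(-2^(3/4)*y/2) + (C3*sin(2^(3/4)*y/2) + C4*cos(2^(3/4)*y/2))*exp(2^(3/4)*y/2)


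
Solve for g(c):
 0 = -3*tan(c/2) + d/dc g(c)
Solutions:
 g(c) = C1 - 6*log(cos(c/2))


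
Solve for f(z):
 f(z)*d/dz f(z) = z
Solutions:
 f(z) = -sqrt(C1 + z^2)
 f(z) = sqrt(C1 + z^2)


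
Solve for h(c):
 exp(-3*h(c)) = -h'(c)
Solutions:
 h(c) = log(C1 - 3*c)/3
 h(c) = log((-3^(1/3) - 3^(5/6)*I)*(C1 - c)^(1/3)/2)
 h(c) = log((-3^(1/3) + 3^(5/6)*I)*(C1 - c)^(1/3)/2)


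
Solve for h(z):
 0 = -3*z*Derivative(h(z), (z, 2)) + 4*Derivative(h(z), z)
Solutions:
 h(z) = C1 + C2*z^(7/3)


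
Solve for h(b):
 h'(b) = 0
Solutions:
 h(b) = C1


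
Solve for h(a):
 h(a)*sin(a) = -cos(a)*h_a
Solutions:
 h(a) = C1*cos(a)


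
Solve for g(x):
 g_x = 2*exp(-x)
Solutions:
 g(x) = C1 - 2*exp(-x)


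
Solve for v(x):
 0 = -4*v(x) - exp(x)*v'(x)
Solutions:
 v(x) = C1*exp(4*exp(-x))


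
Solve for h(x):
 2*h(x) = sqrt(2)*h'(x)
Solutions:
 h(x) = C1*exp(sqrt(2)*x)


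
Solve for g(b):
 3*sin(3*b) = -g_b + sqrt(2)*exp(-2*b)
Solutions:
 g(b) = C1 + cos(3*b) - sqrt(2)*exp(-2*b)/2


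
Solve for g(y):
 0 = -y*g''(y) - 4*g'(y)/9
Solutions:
 g(y) = C1 + C2*y^(5/9)


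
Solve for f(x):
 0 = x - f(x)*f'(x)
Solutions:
 f(x) = -sqrt(C1 + x^2)
 f(x) = sqrt(C1 + x^2)


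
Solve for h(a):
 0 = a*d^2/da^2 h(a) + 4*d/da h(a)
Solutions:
 h(a) = C1 + C2/a^3


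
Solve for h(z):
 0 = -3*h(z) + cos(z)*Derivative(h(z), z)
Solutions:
 h(z) = C1*(sin(z) + 1)^(3/2)/(sin(z) - 1)^(3/2)


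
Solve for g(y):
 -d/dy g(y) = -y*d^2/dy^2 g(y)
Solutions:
 g(y) = C1 + C2*y^2


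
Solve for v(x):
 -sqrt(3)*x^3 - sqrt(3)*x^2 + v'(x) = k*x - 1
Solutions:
 v(x) = C1 + k*x^2/2 + sqrt(3)*x^4/4 + sqrt(3)*x^3/3 - x


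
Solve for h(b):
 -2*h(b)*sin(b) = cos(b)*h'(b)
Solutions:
 h(b) = C1*cos(b)^2


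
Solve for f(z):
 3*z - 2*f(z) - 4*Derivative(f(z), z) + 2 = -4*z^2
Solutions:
 f(z) = C1*exp(-z/2) + 2*z^2 - 13*z/2 + 14


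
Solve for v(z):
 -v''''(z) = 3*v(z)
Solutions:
 v(z) = (C1*sin(sqrt(2)*3^(1/4)*z/2) + C2*cos(sqrt(2)*3^(1/4)*z/2))*exp(-sqrt(2)*3^(1/4)*z/2) + (C3*sin(sqrt(2)*3^(1/4)*z/2) + C4*cos(sqrt(2)*3^(1/4)*z/2))*exp(sqrt(2)*3^(1/4)*z/2)


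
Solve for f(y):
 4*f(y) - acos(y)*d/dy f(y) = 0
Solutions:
 f(y) = C1*exp(4*Integral(1/acos(y), y))


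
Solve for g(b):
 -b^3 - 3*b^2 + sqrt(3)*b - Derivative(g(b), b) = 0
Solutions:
 g(b) = C1 - b^4/4 - b^3 + sqrt(3)*b^2/2


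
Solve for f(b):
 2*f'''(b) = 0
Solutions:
 f(b) = C1 + C2*b + C3*b^2


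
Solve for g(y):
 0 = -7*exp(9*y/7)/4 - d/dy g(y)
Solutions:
 g(y) = C1 - 49*exp(9*y/7)/36


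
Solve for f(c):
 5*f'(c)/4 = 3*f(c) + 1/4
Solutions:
 f(c) = C1*exp(12*c/5) - 1/12


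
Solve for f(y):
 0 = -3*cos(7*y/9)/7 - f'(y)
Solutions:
 f(y) = C1 - 27*sin(7*y/9)/49


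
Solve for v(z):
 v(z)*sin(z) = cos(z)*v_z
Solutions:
 v(z) = C1/cos(z)


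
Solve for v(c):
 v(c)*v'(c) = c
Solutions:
 v(c) = -sqrt(C1 + c^2)
 v(c) = sqrt(C1 + c^2)


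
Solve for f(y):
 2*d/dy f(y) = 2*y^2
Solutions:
 f(y) = C1 + y^3/3


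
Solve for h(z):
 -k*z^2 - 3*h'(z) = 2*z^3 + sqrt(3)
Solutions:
 h(z) = C1 - k*z^3/9 - z^4/6 - sqrt(3)*z/3


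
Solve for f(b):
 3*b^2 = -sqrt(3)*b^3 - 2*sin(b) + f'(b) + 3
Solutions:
 f(b) = C1 + sqrt(3)*b^4/4 + b^3 - 3*b - 2*cos(b)


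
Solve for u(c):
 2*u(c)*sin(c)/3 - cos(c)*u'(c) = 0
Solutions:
 u(c) = C1/cos(c)^(2/3)


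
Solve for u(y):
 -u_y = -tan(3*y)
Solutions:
 u(y) = C1 - log(cos(3*y))/3


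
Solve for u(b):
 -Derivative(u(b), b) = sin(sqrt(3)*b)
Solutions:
 u(b) = C1 + sqrt(3)*cos(sqrt(3)*b)/3


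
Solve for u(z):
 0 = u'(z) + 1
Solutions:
 u(z) = C1 - z


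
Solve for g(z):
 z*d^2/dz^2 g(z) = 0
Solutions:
 g(z) = C1 + C2*z


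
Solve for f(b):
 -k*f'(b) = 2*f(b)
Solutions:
 f(b) = C1*exp(-2*b/k)


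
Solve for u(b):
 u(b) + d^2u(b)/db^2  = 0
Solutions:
 u(b) = C1*sin(b) + C2*cos(b)


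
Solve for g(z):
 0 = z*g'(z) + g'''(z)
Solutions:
 g(z) = C1 + Integral(C2*airyai(-z) + C3*airybi(-z), z)


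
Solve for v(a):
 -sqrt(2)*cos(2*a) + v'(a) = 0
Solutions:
 v(a) = C1 + sqrt(2)*sin(2*a)/2


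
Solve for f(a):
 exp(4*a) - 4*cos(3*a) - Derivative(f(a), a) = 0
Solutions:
 f(a) = C1 + exp(4*a)/4 - 4*sin(3*a)/3


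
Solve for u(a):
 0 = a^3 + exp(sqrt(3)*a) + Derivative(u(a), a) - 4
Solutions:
 u(a) = C1 - a^4/4 + 4*a - sqrt(3)*exp(sqrt(3)*a)/3


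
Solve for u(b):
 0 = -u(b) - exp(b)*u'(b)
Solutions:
 u(b) = C1*exp(exp(-b))


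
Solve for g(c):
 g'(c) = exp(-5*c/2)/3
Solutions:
 g(c) = C1 - 2*exp(-5*c/2)/15


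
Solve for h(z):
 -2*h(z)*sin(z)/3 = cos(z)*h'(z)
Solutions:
 h(z) = C1*cos(z)^(2/3)


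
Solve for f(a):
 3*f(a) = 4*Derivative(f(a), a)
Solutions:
 f(a) = C1*exp(3*a/4)


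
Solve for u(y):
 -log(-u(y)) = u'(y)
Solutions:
 -li(-u(y)) = C1 - y


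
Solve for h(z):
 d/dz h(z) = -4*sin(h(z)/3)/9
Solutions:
 4*z/9 + 3*log(cos(h(z)/3) - 1)/2 - 3*log(cos(h(z)/3) + 1)/2 = C1


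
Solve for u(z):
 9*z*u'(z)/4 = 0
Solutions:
 u(z) = C1


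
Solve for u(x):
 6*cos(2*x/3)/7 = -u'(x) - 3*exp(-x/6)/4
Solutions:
 u(x) = C1 - 9*sin(2*x/3)/7 + 9*exp(-x/6)/2


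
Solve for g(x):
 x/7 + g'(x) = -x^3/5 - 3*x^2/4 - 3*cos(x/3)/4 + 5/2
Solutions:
 g(x) = C1 - x^4/20 - x^3/4 - x^2/14 + 5*x/2 - 9*sin(x/3)/4


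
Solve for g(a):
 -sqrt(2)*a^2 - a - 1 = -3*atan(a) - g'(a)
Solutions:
 g(a) = C1 + sqrt(2)*a^3/3 + a^2/2 - 3*a*atan(a) + a + 3*log(a^2 + 1)/2


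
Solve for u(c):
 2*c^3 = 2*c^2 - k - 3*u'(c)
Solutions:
 u(c) = C1 - c^4/6 + 2*c^3/9 - c*k/3


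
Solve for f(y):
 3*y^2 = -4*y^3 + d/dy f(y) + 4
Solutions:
 f(y) = C1 + y^4 + y^3 - 4*y


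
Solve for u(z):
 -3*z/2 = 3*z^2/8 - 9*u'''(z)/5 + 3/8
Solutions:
 u(z) = C1 + C2*z + C3*z^2 + z^5/288 + 5*z^4/144 + 5*z^3/144


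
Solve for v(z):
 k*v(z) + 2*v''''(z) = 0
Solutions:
 v(z) = C1*exp(-2^(3/4)*z*(-k)^(1/4)/2) + C2*exp(2^(3/4)*z*(-k)^(1/4)/2) + C3*exp(-2^(3/4)*I*z*(-k)^(1/4)/2) + C4*exp(2^(3/4)*I*z*(-k)^(1/4)/2)


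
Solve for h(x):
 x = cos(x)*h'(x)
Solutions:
 h(x) = C1 + Integral(x/cos(x), x)


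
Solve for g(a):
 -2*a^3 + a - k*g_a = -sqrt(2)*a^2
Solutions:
 g(a) = C1 - a^4/(2*k) + sqrt(2)*a^3/(3*k) + a^2/(2*k)


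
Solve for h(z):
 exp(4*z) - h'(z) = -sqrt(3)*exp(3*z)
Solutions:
 h(z) = C1 + exp(4*z)/4 + sqrt(3)*exp(3*z)/3


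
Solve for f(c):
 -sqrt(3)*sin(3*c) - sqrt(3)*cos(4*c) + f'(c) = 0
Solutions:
 f(c) = C1 + sqrt(3)*sin(4*c)/4 - sqrt(3)*cos(3*c)/3


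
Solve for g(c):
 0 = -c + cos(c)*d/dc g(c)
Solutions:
 g(c) = C1 + Integral(c/cos(c), c)


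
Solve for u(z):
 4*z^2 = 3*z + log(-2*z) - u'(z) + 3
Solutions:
 u(z) = C1 - 4*z^3/3 + 3*z^2/2 + z*log(-z) + z*(log(2) + 2)


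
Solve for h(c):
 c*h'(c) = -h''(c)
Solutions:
 h(c) = C1 + C2*erf(sqrt(2)*c/2)


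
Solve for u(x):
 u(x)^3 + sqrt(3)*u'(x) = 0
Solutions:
 u(x) = -sqrt(6)*sqrt(-1/(C1 - sqrt(3)*x))/2
 u(x) = sqrt(6)*sqrt(-1/(C1 - sqrt(3)*x))/2


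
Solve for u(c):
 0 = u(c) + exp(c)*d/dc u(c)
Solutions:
 u(c) = C1*exp(exp(-c))


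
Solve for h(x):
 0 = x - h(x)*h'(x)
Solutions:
 h(x) = -sqrt(C1 + x^2)
 h(x) = sqrt(C1 + x^2)


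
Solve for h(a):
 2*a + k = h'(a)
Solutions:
 h(a) = C1 + a^2 + a*k


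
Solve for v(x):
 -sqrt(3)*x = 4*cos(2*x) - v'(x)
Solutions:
 v(x) = C1 + sqrt(3)*x^2/2 + 2*sin(2*x)


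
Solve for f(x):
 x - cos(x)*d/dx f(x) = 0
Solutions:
 f(x) = C1 + Integral(x/cos(x), x)


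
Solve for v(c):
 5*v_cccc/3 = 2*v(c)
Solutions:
 v(c) = C1*exp(-5^(3/4)*6^(1/4)*c/5) + C2*exp(5^(3/4)*6^(1/4)*c/5) + C3*sin(5^(3/4)*6^(1/4)*c/5) + C4*cos(5^(3/4)*6^(1/4)*c/5)


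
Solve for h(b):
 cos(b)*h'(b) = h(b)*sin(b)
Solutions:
 h(b) = C1/cos(b)


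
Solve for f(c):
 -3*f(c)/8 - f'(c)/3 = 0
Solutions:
 f(c) = C1*exp(-9*c/8)


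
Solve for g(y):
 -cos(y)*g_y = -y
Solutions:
 g(y) = C1 + Integral(y/cos(y), y)


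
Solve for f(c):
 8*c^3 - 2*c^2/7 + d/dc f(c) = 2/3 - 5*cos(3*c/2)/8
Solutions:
 f(c) = C1 - 2*c^4 + 2*c^3/21 + 2*c/3 - 5*sin(3*c/2)/12


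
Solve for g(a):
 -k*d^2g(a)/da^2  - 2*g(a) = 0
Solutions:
 g(a) = C1*exp(-sqrt(2)*a*sqrt(-1/k)) + C2*exp(sqrt(2)*a*sqrt(-1/k))


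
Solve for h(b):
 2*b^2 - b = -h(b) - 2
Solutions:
 h(b) = -2*b^2 + b - 2


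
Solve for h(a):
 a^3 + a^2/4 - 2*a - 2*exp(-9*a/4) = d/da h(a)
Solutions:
 h(a) = C1 + a^4/4 + a^3/12 - a^2 + 8*exp(-9*a/4)/9


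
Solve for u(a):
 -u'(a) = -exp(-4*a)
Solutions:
 u(a) = C1 - exp(-4*a)/4


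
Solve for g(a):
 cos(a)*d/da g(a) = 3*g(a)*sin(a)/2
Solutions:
 g(a) = C1/cos(a)^(3/2)


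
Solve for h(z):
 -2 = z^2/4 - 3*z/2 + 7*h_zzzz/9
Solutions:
 h(z) = C1 + C2*z + C3*z^2 + C4*z^3 - z^6/1120 + 9*z^5/560 - 3*z^4/28


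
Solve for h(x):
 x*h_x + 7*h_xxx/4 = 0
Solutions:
 h(x) = C1 + Integral(C2*airyai(-14^(2/3)*x/7) + C3*airybi(-14^(2/3)*x/7), x)


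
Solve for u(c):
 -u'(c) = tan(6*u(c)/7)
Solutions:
 u(c) = -7*asin(C1*exp(-6*c/7))/6 + 7*pi/6
 u(c) = 7*asin(C1*exp(-6*c/7))/6


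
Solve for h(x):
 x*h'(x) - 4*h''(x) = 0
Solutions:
 h(x) = C1 + C2*erfi(sqrt(2)*x/4)


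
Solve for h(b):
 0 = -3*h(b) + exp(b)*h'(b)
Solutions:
 h(b) = C1*exp(-3*exp(-b))


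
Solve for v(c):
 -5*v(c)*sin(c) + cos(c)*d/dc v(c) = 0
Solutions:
 v(c) = C1/cos(c)^5


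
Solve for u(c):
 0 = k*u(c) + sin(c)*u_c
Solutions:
 u(c) = C1*exp(k*(-log(cos(c) - 1) + log(cos(c) + 1))/2)


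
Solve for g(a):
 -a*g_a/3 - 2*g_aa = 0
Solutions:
 g(a) = C1 + C2*erf(sqrt(3)*a/6)


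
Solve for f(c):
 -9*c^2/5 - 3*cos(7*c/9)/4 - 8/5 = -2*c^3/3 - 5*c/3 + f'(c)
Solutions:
 f(c) = C1 + c^4/6 - 3*c^3/5 + 5*c^2/6 - 8*c/5 - 27*sin(7*c/9)/28


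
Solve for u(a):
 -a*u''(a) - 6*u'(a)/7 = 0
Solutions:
 u(a) = C1 + C2*a^(1/7)


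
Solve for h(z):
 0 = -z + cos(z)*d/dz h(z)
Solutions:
 h(z) = C1 + Integral(z/cos(z), z)


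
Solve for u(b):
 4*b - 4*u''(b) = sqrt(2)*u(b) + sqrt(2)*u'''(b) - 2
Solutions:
 u(b) = C1*exp(b*(-4*sqrt(2) + 8/(27/2 + 16*sqrt(2) + sqrt(-2048 + (27 + 32*sqrt(2))^2)/2)^(1/3) + (27/2 + 16*sqrt(2) + sqrt(-2048 + (27 + 32*sqrt(2))^2)/2)^(1/3))/6)*sin(sqrt(3)*b*(-(27/2 + 16*sqrt(2) + sqrt(-2048 + (27 + 32*sqrt(2))^2)/2)^(1/3) + 8/(27/2 + 16*sqrt(2) + sqrt(-2048 + (27 + 32*sqrt(2))^2)/2)^(1/3))/6) + C2*exp(b*(-4*sqrt(2) + 8/(27/2 + 16*sqrt(2) + sqrt(-2048 + (27 + 32*sqrt(2))^2)/2)^(1/3) + (27/2 + 16*sqrt(2) + sqrt(-2048 + (27 + 32*sqrt(2))^2)/2)^(1/3))/6)*cos(sqrt(3)*b*(-(27/2 + 16*sqrt(2) + sqrt(-2048 + (27 + 32*sqrt(2))^2)/2)^(1/3) + 8/(27/2 + 16*sqrt(2) + sqrt(-2048 + (27 + 32*sqrt(2))^2)/2)^(1/3))/6) + C3*exp(-b*(8/(27/2 + 16*sqrt(2) + sqrt(-2048 + (27 + 32*sqrt(2))^2)/2)^(1/3) + 2*sqrt(2) + (27/2 + 16*sqrt(2) + sqrt(-2048 + (27 + 32*sqrt(2))^2)/2)^(1/3))/3) + 2*sqrt(2)*b + sqrt(2)


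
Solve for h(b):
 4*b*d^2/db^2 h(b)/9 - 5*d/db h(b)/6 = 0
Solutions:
 h(b) = C1 + C2*b^(23/8)


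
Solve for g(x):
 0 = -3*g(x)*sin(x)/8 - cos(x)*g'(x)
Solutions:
 g(x) = C1*cos(x)^(3/8)


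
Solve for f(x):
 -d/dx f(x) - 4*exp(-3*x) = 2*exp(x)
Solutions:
 f(x) = C1 - 2*exp(x) + 4*exp(-3*x)/3


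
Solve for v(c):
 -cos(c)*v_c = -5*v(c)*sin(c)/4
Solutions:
 v(c) = C1/cos(c)^(5/4)


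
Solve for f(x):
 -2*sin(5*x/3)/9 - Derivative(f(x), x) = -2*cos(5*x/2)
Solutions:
 f(x) = C1 + 4*sin(5*x/2)/5 + 2*cos(5*x/3)/15


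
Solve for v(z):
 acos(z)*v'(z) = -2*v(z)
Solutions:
 v(z) = C1*exp(-2*Integral(1/acos(z), z))


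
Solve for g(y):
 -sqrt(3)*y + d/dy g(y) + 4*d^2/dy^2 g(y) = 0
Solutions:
 g(y) = C1 + C2*exp(-y/4) + sqrt(3)*y^2/2 - 4*sqrt(3)*y


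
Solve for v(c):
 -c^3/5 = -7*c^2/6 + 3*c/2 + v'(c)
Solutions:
 v(c) = C1 - c^4/20 + 7*c^3/18 - 3*c^2/4


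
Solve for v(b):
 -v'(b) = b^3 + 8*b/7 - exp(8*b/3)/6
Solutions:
 v(b) = C1 - b^4/4 - 4*b^2/7 + exp(8*b/3)/16


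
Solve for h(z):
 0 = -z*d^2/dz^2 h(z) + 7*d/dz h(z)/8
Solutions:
 h(z) = C1 + C2*z^(15/8)


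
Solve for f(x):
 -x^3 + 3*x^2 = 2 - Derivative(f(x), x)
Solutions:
 f(x) = C1 + x^4/4 - x^3 + 2*x


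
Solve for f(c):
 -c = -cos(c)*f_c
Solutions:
 f(c) = C1 + Integral(c/cos(c), c)


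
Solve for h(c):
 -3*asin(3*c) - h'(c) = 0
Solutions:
 h(c) = C1 - 3*c*asin(3*c) - sqrt(1 - 9*c^2)


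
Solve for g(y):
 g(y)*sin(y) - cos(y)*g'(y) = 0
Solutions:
 g(y) = C1/cos(y)


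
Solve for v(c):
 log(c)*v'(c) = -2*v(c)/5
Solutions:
 v(c) = C1*exp(-2*li(c)/5)


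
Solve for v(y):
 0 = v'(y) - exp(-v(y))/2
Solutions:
 v(y) = log(C1 + y/2)


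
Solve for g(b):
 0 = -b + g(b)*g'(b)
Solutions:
 g(b) = -sqrt(C1 + b^2)
 g(b) = sqrt(C1 + b^2)


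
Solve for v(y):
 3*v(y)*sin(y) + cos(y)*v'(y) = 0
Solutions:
 v(y) = C1*cos(y)^3


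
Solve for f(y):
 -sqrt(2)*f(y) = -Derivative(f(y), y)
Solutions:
 f(y) = C1*exp(sqrt(2)*y)


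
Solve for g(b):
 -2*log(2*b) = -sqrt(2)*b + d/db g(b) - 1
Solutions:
 g(b) = C1 + sqrt(2)*b^2/2 - 2*b*log(b) - b*log(4) + 3*b


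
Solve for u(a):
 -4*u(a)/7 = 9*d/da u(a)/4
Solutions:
 u(a) = C1*exp(-16*a/63)


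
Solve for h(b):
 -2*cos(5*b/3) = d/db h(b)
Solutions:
 h(b) = C1 - 6*sin(5*b/3)/5


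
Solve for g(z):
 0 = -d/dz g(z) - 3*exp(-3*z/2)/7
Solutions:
 g(z) = C1 + 2*exp(-3*z/2)/7


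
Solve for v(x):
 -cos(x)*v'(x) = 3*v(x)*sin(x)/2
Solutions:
 v(x) = C1*cos(x)^(3/2)


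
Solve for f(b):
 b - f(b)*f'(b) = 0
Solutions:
 f(b) = -sqrt(C1 + b^2)
 f(b) = sqrt(C1 + b^2)


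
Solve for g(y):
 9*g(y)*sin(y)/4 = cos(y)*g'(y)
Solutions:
 g(y) = C1/cos(y)^(9/4)


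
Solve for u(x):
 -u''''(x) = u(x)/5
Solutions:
 u(x) = (C1*sin(sqrt(2)*5^(3/4)*x/10) + C2*cos(sqrt(2)*5^(3/4)*x/10))*exp(-sqrt(2)*5^(3/4)*x/10) + (C3*sin(sqrt(2)*5^(3/4)*x/10) + C4*cos(sqrt(2)*5^(3/4)*x/10))*exp(sqrt(2)*5^(3/4)*x/10)


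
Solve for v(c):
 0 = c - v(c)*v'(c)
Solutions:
 v(c) = -sqrt(C1 + c^2)
 v(c) = sqrt(C1 + c^2)


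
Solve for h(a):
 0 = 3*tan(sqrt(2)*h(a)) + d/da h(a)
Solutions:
 h(a) = sqrt(2)*(pi - asin(C1*exp(-3*sqrt(2)*a)))/2
 h(a) = sqrt(2)*asin(C1*exp(-3*sqrt(2)*a))/2


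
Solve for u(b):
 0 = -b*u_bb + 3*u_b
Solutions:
 u(b) = C1 + C2*b^4


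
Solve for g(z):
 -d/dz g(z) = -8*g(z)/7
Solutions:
 g(z) = C1*exp(8*z/7)


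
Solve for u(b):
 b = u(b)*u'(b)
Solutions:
 u(b) = -sqrt(C1 + b^2)
 u(b) = sqrt(C1 + b^2)


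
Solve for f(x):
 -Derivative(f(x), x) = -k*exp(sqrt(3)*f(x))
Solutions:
 f(x) = sqrt(3)*(2*log(-1/(C1 + k*x)) - log(3))/6


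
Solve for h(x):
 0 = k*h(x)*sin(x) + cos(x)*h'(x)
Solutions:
 h(x) = C1*exp(k*log(cos(x)))


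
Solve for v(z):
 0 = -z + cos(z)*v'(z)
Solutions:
 v(z) = C1 + Integral(z/cos(z), z)


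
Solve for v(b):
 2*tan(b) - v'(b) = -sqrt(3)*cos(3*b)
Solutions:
 v(b) = C1 - 2*log(cos(b)) + sqrt(3)*sin(3*b)/3


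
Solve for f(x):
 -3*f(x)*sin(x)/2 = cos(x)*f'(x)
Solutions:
 f(x) = C1*cos(x)^(3/2)


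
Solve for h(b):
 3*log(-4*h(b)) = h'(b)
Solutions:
 -Integral(1/(log(-_y) + 2*log(2)), (_y, h(b)))/3 = C1 - b


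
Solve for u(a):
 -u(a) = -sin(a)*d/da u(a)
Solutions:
 u(a) = C1*sqrt(cos(a) - 1)/sqrt(cos(a) + 1)


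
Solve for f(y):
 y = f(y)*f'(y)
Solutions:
 f(y) = -sqrt(C1 + y^2)
 f(y) = sqrt(C1 + y^2)


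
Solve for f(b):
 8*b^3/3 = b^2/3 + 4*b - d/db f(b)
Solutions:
 f(b) = C1 - 2*b^4/3 + b^3/9 + 2*b^2


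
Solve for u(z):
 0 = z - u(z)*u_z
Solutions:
 u(z) = -sqrt(C1 + z^2)
 u(z) = sqrt(C1 + z^2)


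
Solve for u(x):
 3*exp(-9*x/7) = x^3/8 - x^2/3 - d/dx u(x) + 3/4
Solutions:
 u(x) = C1 + x^4/32 - x^3/9 + 3*x/4 + 7*exp(-9*x/7)/3


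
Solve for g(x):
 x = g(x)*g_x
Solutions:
 g(x) = -sqrt(C1 + x^2)
 g(x) = sqrt(C1 + x^2)


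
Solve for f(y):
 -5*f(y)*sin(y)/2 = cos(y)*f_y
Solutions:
 f(y) = C1*cos(y)^(5/2)


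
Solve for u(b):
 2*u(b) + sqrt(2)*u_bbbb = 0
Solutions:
 u(b) = (C1*sin(2^(5/8)*b/2) + C2*cos(2^(5/8)*b/2))*exp(-2^(5/8)*b/2) + (C3*sin(2^(5/8)*b/2) + C4*cos(2^(5/8)*b/2))*exp(2^(5/8)*b/2)


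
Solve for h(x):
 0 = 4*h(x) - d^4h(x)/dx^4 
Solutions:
 h(x) = C1*exp(-sqrt(2)*x) + C2*exp(sqrt(2)*x) + C3*sin(sqrt(2)*x) + C4*cos(sqrt(2)*x)


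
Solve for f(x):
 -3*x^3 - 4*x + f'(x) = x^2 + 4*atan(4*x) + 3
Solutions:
 f(x) = C1 + 3*x^4/4 + x^3/3 + 2*x^2 + 4*x*atan(4*x) + 3*x - log(16*x^2 + 1)/2


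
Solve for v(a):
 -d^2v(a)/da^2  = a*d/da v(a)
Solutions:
 v(a) = C1 + C2*erf(sqrt(2)*a/2)


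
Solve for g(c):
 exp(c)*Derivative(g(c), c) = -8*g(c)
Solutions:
 g(c) = C1*exp(8*exp(-c))


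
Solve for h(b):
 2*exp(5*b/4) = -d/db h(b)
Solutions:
 h(b) = C1 - 8*exp(5*b/4)/5


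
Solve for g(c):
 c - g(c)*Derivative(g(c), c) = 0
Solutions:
 g(c) = -sqrt(C1 + c^2)
 g(c) = sqrt(C1 + c^2)


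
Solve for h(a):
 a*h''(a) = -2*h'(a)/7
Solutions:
 h(a) = C1 + C2*a^(5/7)


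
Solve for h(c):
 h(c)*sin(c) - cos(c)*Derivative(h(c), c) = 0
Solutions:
 h(c) = C1/cos(c)


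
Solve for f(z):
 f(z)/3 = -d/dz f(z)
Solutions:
 f(z) = C1*exp(-z/3)


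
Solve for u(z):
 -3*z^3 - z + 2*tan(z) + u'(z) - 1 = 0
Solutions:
 u(z) = C1 + 3*z^4/4 + z^2/2 + z + 2*log(cos(z))


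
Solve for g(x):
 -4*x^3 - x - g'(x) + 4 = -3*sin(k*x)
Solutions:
 g(x) = C1 - x^4 - x^2/2 + 4*x - 3*cos(k*x)/k


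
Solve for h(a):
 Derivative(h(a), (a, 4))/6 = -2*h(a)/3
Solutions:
 h(a) = (C1*sin(a) + C2*cos(a))*exp(-a) + (C3*sin(a) + C4*cos(a))*exp(a)


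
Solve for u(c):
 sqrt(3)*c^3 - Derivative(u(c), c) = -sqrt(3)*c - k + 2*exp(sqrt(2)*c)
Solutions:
 u(c) = C1 + sqrt(3)*c^4/4 + sqrt(3)*c^2/2 + c*k - sqrt(2)*exp(sqrt(2)*c)


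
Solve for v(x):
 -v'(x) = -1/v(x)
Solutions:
 v(x) = -sqrt(C1 + 2*x)
 v(x) = sqrt(C1 + 2*x)


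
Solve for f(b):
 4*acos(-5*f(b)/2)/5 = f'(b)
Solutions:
 Integral(1/acos(-5*_y/2), (_y, f(b))) = C1 + 4*b/5


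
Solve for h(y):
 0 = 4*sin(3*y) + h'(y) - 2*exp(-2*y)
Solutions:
 h(y) = C1 + 4*cos(3*y)/3 - exp(-2*y)


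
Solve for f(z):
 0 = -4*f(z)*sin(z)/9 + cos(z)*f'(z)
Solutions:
 f(z) = C1/cos(z)^(4/9)


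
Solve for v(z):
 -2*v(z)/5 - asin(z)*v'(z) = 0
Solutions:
 v(z) = C1*exp(-2*Integral(1/asin(z), z)/5)


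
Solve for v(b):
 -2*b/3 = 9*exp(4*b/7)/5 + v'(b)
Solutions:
 v(b) = C1 - b^2/3 - 63*exp(4*b/7)/20


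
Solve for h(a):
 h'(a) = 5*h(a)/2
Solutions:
 h(a) = C1*exp(5*a/2)


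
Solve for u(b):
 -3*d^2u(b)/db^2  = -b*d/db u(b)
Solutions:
 u(b) = C1 + C2*erfi(sqrt(6)*b/6)


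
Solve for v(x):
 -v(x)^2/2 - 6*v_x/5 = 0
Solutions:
 v(x) = 12/(C1 + 5*x)


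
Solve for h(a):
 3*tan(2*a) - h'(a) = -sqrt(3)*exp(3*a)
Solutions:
 h(a) = C1 + sqrt(3)*exp(3*a)/3 - 3*log(cos(2*a))/2


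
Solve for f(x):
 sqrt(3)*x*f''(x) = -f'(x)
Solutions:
 f(x) = C1 + C2*x^(1 - sqrt(3)/3)


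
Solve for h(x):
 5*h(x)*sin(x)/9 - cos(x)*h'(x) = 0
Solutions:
 h(x) = C1/cos(x)^(5/9)


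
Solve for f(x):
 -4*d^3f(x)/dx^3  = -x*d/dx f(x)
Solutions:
 f(x) = C1 + Integral(C2*airyai(2^(1/3)*x/2) + C3*airybi(2^(1/3)*x/2), x)


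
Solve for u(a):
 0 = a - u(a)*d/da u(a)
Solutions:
 u(a) = -sqrt(C1 + a^2)
 u(a) = sqrt(C1 + a^2)


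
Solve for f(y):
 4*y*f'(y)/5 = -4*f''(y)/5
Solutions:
 f(y) = C1 + C2*erf(sqrt(2)*y/2)


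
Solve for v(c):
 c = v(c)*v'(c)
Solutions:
 v(c) = -sqrt(C1 + c^2)
 v(c) = sqrt(C1 + c^2)


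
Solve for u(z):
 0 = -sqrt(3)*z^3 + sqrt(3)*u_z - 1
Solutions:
 u(z) = C1 + z^4/4 + sqrt(3)*z/3


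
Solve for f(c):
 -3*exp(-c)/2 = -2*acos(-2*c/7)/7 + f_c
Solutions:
 f(c) = C1 + 2*c*acos(-2*c/7)/7 + sqrt(49 - 4*c^2)/7 + 3*exp(-c)/2


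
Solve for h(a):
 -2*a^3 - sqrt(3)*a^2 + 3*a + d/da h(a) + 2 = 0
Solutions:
 h(a) = C1 + a^4/2 + sqrt(3)*a^3/3 - 3*a^2/2 - 2*a


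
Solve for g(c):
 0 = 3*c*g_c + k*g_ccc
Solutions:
 g(c) = C1 + Integral(C2*airyai(3^(1/3)*c*(-1/k)^(1/3)) + C3*airybi(3^(1/3)*c*(-1/k)^(1/3)), c)


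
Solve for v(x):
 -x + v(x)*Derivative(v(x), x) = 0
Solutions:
 v(x) = -sqrt(C1 + x^2)
 v(x) = sqrt(C1 + x^2)


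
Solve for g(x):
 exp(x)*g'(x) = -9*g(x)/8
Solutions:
 g(x) = C1*exp(9*exp(-x)/8)


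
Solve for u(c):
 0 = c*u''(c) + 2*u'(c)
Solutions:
 u(c) = C1 + C2/c


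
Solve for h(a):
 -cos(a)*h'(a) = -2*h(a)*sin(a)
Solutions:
 h(a) = C1/cos(a)^2


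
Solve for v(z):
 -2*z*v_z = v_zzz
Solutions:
 v(z) = C1 + Integral(C2*airyai(-2^(1/3)*z) + C3*airybi(-2^(1/3)*z), z)


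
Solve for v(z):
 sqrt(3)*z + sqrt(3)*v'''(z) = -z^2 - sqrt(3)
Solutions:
 v(z) = C1 + C2*z + C3*z^2 - sqrt(3)*z^5/180 - z^4/24 - z^3/6


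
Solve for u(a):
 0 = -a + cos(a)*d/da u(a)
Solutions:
 u(a) = C1 + Integral(a/cos(a), a)


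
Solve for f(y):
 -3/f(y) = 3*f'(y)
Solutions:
 f(y) = -sqrt(C1 - 2*y)
 f(y) = sqrt(C1 - 2*y)


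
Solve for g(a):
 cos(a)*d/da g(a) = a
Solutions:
 g(a) = C1 + Integral(a/cos(a), a)


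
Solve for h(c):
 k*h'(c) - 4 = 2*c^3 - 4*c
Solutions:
 h(c) = C1 + c^4/(2*k) - 2*c^2/k + 4*c/k


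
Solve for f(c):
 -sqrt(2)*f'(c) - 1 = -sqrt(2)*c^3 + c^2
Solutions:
 f(c) = C1 + c^4/4 - sqrt(2)*c^3/6 - sqrt(2)*c/2


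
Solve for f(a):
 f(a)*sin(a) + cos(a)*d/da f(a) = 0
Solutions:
 f(a) = C1*cos(a)


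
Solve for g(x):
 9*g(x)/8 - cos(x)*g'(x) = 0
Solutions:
 g(x) = C1*(sin(x) + 1)^(9/16)/(sin(x) - 1)^(9/16)


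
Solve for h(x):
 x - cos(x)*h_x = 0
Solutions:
 h(x) = C1 + Integral(x/cos(x), x)


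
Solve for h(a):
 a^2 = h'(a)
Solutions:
 h(a) = C1 + a^3/3


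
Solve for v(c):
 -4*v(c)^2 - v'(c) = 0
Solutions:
 v(c) = 1/(C1 + 4*c)


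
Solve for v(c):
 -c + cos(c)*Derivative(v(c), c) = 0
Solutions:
 v(c) = C1 + Integral(c/cos(c), c)


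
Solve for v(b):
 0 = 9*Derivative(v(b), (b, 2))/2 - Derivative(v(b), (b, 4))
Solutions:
 v(b) = C1 + C2*b + C3*exp(-3*sqrt(2)*b/2) + C4*exp(3*sqrt(2)*b/2)


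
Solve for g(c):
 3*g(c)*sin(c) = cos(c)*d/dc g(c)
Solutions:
 g(c) = C1/cos(c)^3


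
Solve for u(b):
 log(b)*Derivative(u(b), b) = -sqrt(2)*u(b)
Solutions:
 u(b) = C1*exp(-sqrt(2)*li(b))


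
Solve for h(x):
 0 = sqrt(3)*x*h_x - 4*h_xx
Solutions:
 h(x) = C1 + C2*erfi(sqrt(2)*3^(1/4)*x/4)


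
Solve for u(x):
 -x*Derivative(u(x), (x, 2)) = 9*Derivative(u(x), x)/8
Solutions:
 u(x) = C1 + C2/x^(1/8)


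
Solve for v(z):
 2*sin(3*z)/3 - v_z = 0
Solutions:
 v(z) = C1 - 2*cos(3*z)/9


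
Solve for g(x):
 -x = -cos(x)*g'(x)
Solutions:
 g(x) = C1 + Integral(x/cos(x), x)


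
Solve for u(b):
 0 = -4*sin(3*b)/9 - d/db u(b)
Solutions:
 u(b) = C1 + 4*cos(3*b)/27


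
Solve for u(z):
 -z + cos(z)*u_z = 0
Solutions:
 u(z) = C1 + Integral(z/cos(z), z)


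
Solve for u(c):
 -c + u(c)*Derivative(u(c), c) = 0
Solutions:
 u(c) = -sqrt(C1 + c^2)
 u(c) = sqrt(C1 + c^2)


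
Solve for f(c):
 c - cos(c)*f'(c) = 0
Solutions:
 f(c) = C1 + Integral(c/cos(c), c)


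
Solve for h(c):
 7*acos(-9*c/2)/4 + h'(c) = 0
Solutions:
 h(c) = C1 - 7*c*acos(-9*c/2)/4 - 7*sqrt(4 - 81*c^2)/36


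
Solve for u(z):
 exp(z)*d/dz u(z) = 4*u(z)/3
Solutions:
 u(z) = C1*exp(-4*exp(-z)/3)


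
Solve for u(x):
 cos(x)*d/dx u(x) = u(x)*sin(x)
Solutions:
 u(x) = C1/cos(x)


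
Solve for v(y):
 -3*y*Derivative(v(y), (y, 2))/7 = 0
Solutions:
 v(y) = C1 + C2*y


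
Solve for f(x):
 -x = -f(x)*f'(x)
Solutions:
 f(x) = -sqrt(C1 + x^2)
 f(x) = sqrt(C1 + x^2)


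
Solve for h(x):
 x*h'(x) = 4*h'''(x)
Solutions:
 h(x) = C1 + Integral(C2*airyai(2^(1/3)*x/2) + C3*airybi(2^(1/3)*x/2), x)


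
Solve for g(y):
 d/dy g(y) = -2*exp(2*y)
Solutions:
 g(y) = C1 - exp(2*y)


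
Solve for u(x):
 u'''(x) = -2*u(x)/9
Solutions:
 u(x) = C3*exp(-6^(1/3)*x/3) + (C1*sin(2^(1/3)*3^(5/6)*x/6) + C2*cos(2^(1/3)*3^(5/6)*x/6))*exp(6^(1/3)*x/6)


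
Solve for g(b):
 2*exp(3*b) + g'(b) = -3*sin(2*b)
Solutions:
 g(b) = C1 - 2*exp(3*b)/3 + 3*cos(2*b)/2


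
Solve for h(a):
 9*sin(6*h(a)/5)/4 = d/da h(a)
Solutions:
 -9*a/4 + 5*log(cos(6*h(a)/5) - 1)/12 - 5*log(cos(6*h(a)/5) + 1)/12 = C1


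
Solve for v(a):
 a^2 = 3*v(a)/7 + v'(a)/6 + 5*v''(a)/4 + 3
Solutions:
 v(a) = 7*a^2/3 - 49*a/27 + (C1*sin(sqrt(3731)*a/105) + C2*cos(sqrt(3731)*a/105))*exp(-a/15) - 4837/243


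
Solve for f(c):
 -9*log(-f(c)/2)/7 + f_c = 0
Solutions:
 -7*Integral(1/(log(-_y) - log(2)), (_y, f(c)))/9 = C1 - c


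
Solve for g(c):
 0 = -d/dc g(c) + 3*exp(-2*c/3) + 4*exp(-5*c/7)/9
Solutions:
 g(c) = C1 - 9*exp(-2*c/3)/2 - 28*exp(-5*c/7)/45


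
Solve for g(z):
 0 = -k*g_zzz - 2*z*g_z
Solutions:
 g(z) = C1 + Integral(C2*airyai(2^(1/3)*z*(-1/k)^(1/3)) + C3*airybi(2^(1/3)*z*(-1/k)^(1/3)), z)


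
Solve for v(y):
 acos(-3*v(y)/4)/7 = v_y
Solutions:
 Integral(1/acos(-3*_y/4), (_y, v(y))) = C1 + y/7


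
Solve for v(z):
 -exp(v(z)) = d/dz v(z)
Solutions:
 v(z) = log(1/(C1 + z))


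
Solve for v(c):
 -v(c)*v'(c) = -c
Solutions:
 v(c) = -sqrt(C1 + c^2)
 v(c) = sqrt(C1 + c^2)


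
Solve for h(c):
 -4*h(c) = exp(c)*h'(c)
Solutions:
 h(c) = C1*exp(4*exp(-c))


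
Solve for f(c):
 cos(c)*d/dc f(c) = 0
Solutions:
 f(c) = C1


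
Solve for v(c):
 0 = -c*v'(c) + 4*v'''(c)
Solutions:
 v(c) = C1 + Integral(C2*airyai(2^(1/3)*c/2) + C3*airybi(2^(1/3)*c/2), c)


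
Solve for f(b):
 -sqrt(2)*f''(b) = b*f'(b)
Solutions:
 f(b) = C1 + C2*erf(2^(1/4)*b/2)


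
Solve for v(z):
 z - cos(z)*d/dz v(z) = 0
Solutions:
 v(z) = C1 + Integral(z/cos(z), z)


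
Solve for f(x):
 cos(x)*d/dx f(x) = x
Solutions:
 f(x) = C1 + Integral(x/cos(x), x)


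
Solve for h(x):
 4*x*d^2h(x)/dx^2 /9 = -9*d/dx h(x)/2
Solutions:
 h(x) = C1 + C2/x^(73/8)


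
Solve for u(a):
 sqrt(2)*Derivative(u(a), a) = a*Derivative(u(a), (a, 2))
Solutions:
 u(a) = C1 + C2*a^(1 + sqrt(2))


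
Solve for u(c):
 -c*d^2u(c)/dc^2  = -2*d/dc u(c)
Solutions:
 u(c) = C1 + C2*c^3


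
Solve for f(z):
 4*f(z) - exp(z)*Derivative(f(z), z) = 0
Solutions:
 f(z) = C1*exp(-4*exp(-z))


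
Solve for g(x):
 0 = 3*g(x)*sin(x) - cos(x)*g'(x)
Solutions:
 g(x) = C1/cos(x)^3


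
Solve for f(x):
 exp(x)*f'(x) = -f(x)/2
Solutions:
 f(x) = C1*exp(exp(-x)/2)


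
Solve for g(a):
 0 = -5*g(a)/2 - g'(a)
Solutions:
 g(a) = C1*exp(-5*a/2)


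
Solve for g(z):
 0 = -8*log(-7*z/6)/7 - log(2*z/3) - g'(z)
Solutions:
 g(z) = C1 - 15*z*log(z)/7 + z*(-8*log(7)/7 + log(6)/7 + 15/7 + 2*log(3) - 8*I*pi/7)


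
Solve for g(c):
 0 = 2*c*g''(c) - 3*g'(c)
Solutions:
 g(c) = C1 + C2*c^(5/2)


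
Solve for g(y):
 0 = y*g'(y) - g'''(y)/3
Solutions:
 g(y) = C1 + Integral(C2*airyai(3^(1/3)*y) + C3*airybi(3^(1/3)*y), y)


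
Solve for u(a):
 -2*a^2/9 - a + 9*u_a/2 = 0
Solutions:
 u(a) = C1 + 4*a^3/243 + a^2/9


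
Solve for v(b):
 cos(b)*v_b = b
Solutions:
 v(b) = C1 + Integral(b/cos(b), b)


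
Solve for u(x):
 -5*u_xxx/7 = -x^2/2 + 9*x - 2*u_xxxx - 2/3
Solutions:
 u(x) = C1 + C2*x + C3*x^2 + C4*exp(5*x/14) + 7*x^5/600 - 217*x^4/600 - 4382*x^3/1125
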